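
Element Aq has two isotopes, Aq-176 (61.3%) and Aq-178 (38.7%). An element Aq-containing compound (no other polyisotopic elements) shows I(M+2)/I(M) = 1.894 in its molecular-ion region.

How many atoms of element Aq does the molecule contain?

3

For n independent Aq atoms, I(M+2)/I(M) = n · (abundance Aq-178) / (abundance Aq-176) = n · 0.387/0.613.
n = 1.894 × 0.613/0.387 = 3.00 ≈ 3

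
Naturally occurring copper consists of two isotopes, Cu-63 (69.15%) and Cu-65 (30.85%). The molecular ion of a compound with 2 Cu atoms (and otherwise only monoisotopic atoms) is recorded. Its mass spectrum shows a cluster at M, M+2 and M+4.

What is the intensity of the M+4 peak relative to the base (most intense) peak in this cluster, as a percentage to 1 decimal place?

(0.6915 + 0.3085)^2 gives M 0.4782, M+2 0.4267, M+4 0.0952; the largest is M.
P(M) = C(2,0) × 0.6915^2 × 0.3085^0 = 1 × 0.47817225 × 1.0000 = 0.478172 (base)
P(M+4) = C(2,2) × 0.6915^0 × 0.3085^2 = 1 × 1.0000 × 0.09517225 = 0.095172
Relative intensity = 0.095172 / 0.478172 × 100 = 19.9

19.9%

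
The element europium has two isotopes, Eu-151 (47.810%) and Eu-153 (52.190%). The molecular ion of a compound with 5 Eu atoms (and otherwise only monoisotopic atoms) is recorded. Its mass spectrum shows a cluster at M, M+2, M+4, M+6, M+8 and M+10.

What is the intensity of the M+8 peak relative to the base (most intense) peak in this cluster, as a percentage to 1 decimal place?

(0.47810 + 0.52190)^5 gives M 0.0250, M+2 0.1363, M+4 0.2977, M+6 0.3249, M+8 0.1774, M+10 0.0387; the largest is M+6.
P(M+6) = C(5,3) × 0.47810^2 × 0.52190^3 = 10 × 0.22857961 × 0.14215492 = 0.324937 (base)
P(M+8) = C(5,4) × 0.47810^1 × 0.52190^4 = 5 × 0.4781 × 0.07419065 = 0.177353
Relative intensity = 0.177353 / 0.324937 × 100 = 54.6

54.6%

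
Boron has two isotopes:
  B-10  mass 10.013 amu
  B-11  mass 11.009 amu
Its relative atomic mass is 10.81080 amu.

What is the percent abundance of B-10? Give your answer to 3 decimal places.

19.900%

Let x be the fractional abundance of B-10; then B-11 has abundance 1 − x.
10.013·x + 11.009·(1 − x) = 10.81080
(10.013 − 11.009)·x = 10.81080 − 11.009
x = -0.19820 / -0.996 = 0.19900 → 19.900% B-10, 80.100% B-11.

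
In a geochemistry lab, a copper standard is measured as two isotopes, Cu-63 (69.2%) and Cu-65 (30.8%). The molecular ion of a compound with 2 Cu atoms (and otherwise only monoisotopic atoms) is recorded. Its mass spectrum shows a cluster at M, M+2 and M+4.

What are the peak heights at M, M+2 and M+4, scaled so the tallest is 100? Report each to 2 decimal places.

100.00 : 89.02 : 19.81

The 2 Cu atoms are independent, so intensities follow the terms of (0.692 + 0.308)^2.
P(M) = 0.692^2 = 0.478864
P(M+2) = 2 × 0.692^1 × 0.308^1 = 0.426272
P(M+4) = 0.308^2 = 0.094864
The M peak is largest (0.478864); scaling to 100 gives 100.00 : 89.02 : 19.81.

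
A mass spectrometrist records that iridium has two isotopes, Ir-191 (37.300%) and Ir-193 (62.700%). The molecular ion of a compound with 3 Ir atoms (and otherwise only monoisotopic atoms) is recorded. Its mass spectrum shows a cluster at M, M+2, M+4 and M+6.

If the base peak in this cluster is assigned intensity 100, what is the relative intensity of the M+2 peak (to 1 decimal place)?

59.5

Binomial terms of (0.37300 + 0.62700)^3: M 0.0519, M+2 0.2617, M+4 0.4399, M+6 0.2465 → M+4 is the base peak.
P(M+4) = C(3,2) × 0.37300^1 × 0.62700^2 = 3 × 0.3730 × 0.393129 = 0.439911 (base)
P(M+2) = C(3,1) × 0.37300^2 × 0.62700^1 = 3 × 0.139129 × 0.6270 = 0.261702
Relative intensity = 0.261702 / 0.439911 × 100 = 59.5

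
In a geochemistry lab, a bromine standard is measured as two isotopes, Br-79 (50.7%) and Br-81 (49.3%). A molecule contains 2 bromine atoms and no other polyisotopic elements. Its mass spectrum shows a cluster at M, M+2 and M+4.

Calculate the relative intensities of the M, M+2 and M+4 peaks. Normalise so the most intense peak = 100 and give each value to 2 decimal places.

Each Br atom is independently Br-79 (p = 0.507) or Br-81 (q = 0.493); the cluster is the binomial expansion (p + q)^2.
P(M) = 0.507^2 = 0.257049
P(M+2) = 2 × 0.507^1 × 0.493^1 = 0.499902
P(M+4) = 0.493^2 = 0.243049
The M+2 peak is largest (0.499902); scaling to 100 gives 51.42 : 100.00 : 48.62.

51.42 : 100.00 : 48.62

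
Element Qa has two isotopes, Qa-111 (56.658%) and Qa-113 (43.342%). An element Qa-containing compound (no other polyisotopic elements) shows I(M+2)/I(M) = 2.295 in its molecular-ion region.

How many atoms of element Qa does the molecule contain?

With n Qa atoms, P(M+2)/P(M) = C(n,1)·p^(n−1)q / p^n = n·q/p = n · 0.43342/0.56658.
n = 2.295 × 0.56658/0.43342 = 3.00 ≈ 3

3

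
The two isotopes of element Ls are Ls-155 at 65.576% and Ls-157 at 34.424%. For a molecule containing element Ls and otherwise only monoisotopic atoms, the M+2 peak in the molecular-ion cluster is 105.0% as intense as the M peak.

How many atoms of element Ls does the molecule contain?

2

For n independent Ls atoms, I(M+2)/I(M) = n · (abundance Ls-157) / (abundance Ls-155) = n · 0.34424/0.65576.
n = 1.050 × 0.65576/0.34424 = 2.00 ≈ 2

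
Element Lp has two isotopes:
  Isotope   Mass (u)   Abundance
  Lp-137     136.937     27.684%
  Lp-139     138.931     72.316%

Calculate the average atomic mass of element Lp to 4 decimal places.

138.3790 u

Ar = Σ fᵢ·mᵢ = 0.27684 × 136.937 + 0.72316 × 138.931
= 37.90964 + 100.46934 = 138.37898 u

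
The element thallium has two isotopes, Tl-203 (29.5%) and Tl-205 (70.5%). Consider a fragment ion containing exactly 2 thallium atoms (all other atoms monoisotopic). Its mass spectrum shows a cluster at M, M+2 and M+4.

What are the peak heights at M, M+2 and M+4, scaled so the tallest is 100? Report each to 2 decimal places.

Expanding (0.295 + 0.705)^2:
P(M) = 0.295^2 = 0.087025
P(M+2) = 2 × 0.295^1 × 0.705^1 = 0.415950
P(M+4) = 0.705^2 = 0.497025
The M+4 peak is largest (0.497025); scaling to 100 gives 17.51 : 83.69 : 100.00.

17.51 : 83.69 : 100.00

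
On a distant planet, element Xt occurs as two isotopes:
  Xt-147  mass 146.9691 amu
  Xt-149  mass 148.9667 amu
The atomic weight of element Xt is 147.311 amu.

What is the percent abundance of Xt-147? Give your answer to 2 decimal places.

82.88%

With x = fraction of Xt-147 (so Xt-149 is 1 − x):
146.9691·x + 148.9667·(1 − x) = 147.311
(146.9691 − 148.9667)·x = 147.311 − 148.9667
x = -1.6557 / -1.9976 = 0.82884 → 82.88% Xt-147, 17.12% Xt-149.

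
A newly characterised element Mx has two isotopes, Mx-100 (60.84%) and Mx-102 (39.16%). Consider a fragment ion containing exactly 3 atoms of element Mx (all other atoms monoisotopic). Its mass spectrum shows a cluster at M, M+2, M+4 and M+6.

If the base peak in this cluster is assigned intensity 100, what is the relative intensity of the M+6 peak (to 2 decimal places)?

Binomial terms of (0.6084 + 0.3916)^3: M 0.2252, M+2 0.4349, M+4 0.2799, M+6 0.0601 → M+2 is the base peak.
P(M+2) = C(3,1) × 0.6084^2 × 0.3916^1 = 3 × 0.37015056 × 0.3916 = 0.434853 (base)
P(M+6) = C(3,3) × 0.6084^0 × 0.3916^3 = 1 × 1.0000 × 0.06005208 = 0.060052
Relative intensity = 0.060052 / 0.434853 × 100 = 13.81

13.81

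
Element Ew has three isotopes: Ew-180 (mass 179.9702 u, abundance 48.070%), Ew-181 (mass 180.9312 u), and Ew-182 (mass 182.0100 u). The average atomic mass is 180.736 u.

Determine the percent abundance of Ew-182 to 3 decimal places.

The remaining 51.930% is split between Ew-181 (fraction x) and Ew-182 (fraction 0.51930 − x).
Substituting: 180.9312x + 182.0100(0.51930 − x) = 94.22432486
(180.9312 − 182.0100)x = -0.29346814  ⇒  x = 0.27203, y = 0.24727
Ew-181: 27.203%, Ew-182: 24.727%.

24.727%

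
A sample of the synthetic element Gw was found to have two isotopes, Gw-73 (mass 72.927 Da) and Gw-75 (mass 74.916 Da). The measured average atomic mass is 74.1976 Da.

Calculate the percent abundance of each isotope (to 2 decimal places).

Writing the weighted mean with unknown fraction x of Gw-73:
72.927·x + 74.916·(1 − x) = 74.1976
(72.927 − 74.916)·x = 74.1976 − 74.916
x = -0.7184 / -1.989 = 0.36119 → 36.12% Gw-73, 63.88% Gw-75.

Gw-73: 36.12%, Gw-75: 63.88%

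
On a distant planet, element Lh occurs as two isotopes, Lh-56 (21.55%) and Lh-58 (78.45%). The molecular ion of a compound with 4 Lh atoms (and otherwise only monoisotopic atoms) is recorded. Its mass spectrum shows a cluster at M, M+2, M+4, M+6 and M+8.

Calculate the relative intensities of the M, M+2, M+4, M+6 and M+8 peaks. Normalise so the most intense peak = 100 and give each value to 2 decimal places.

The 4 Lh atoms are independent, so intensities follow the terms of (0.2155 + 0.7845)^4.
P(M) = 0.2155^4 = 0.002157
P(M+2) = 4 × 0.2155^3 × 0.7845^1 = 0.031405
P(M+4) = 6 × 0.2155^2 × 0.7845^2 = 0.171487
P(M+6) = 4 × 0.2155^1 × 0.7845^3 = 0.416185
P(M+8) = 0.7845^4 = 0.378767
The M+6 peak is largest (0.416185); scaling to 100 gives 0.52 : 7.55 : 41.20 : 100.00 : 91.01.

0.52 : 7.55 : 41.20 : 100.00 : 91.01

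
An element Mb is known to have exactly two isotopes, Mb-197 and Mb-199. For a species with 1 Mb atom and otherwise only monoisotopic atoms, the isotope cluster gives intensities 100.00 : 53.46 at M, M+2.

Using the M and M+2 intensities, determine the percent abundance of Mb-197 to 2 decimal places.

Let p = fractional abundance of Mb-197. I(M+2)/I(M) = [C(1,1)·p^0·(1−p)] / p^1 = 1·(1−p)/p = 53.46/100.00 = 0.5346
(1−p)/p = 0.5346/1 = 0.5346  ⇒  p = 1/(1 + 0.5346) = 0.6516
Mb-197: 65.16%, Mb-199: 34.84%.

65.16%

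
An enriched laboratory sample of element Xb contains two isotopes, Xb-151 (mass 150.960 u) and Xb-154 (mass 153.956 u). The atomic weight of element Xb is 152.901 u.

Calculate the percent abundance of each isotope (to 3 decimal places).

Writing the weighted mean with unknown fraction x of Xb-151:
150.960·x + 153.956·(1 − x) = 152.901
(150.960 − 153.956)·x = 152.901 − 153.956
x = -1.055 / -2.996 = 0.35214 → 35.214% Xb-151, 64.786% Xb-154.

Xb-151: 35.214%, Xb-154: 64.786%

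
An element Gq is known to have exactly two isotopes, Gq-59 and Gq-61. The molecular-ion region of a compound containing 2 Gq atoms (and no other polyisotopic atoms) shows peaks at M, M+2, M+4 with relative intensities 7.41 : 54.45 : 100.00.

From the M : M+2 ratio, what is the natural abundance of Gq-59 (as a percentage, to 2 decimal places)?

21.39%

Write p for the Gq-59 fraction. I(M+2)/I(M) = [C(2,1)·p^1·(1−p)] / p^2 = 2·(1−p)/p = 54.45/7.41 = 7.3482
(1−p)/p = 7.3482/2 = 3.6741  ⇒  p = 1/(1 + 3.6741) = 0.2139
Gq-59: 21.39%, Gq-61: 78.61%.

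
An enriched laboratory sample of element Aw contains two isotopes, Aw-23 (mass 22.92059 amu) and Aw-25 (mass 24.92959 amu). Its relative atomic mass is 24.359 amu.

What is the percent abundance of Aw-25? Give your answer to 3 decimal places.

71.598%

Writing the weighted mean with unknown fraction x of Aw-23:
22.92059·x + 24.92959·(1 − x) = 24.359
(22.92059 − 24.92959)·x = 24.359 − 24.92959
x = -0.57059 / -2.00900 = 0.28402 → 28.402% Aw-23, 71.598% Aw-25.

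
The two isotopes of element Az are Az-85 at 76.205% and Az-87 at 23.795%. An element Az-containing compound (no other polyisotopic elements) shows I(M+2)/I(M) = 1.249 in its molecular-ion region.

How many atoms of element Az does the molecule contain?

With n Az atoms, P(M+2)/P(M) = C(n,1)·p^(n−1)q / p^n = n·q/p = n · 0.23795/0.76205.
n = 1.249 × 0.76205/0.23795 = 4.00 ≈ 4

4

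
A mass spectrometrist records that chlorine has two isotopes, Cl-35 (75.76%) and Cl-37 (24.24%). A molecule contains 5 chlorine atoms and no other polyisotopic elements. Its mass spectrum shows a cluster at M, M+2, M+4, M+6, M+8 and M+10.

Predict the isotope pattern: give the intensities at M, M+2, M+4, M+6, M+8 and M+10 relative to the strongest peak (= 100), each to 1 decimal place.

62.5 : 100.0 : 64.0 : 20.5 : 3.3 : 0.2

Each Cl atom is independently Cl-35 (p = 0.7576) or Cl-37 (q = 0.2424); the cluster is the binomial expansion (p + q)^5.
P(M) = 0.7576^5 = 0.249574
P(M+2) = 5 × 0.7576^4 × 0.2424^1 = 0.399266
P(M+4) = 10 × 0.7576^3 × 0.2424^2 = 0.255497
P(M+6) = 10 × 0.7576^2 × 0.2424^3 = 0.081748
P(M+8) = 5 × 0.7576^1 × 0.2424^4 = 0.013078
P(M+10) = 0.2424^5 = 0.000837
The M+2 peak is largest (0.399266); scaling to 100 gives 62.5 : 100.0 : 64.0 : 20.5 : 3.3 : 0.2.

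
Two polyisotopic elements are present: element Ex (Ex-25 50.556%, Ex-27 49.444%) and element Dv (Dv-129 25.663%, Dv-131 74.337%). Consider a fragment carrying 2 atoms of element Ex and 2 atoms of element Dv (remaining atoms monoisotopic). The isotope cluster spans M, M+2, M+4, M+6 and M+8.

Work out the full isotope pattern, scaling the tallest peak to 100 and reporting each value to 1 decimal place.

4.6 : 35.3 : 94.2 : 100.0 : 36.6

Element Ex pattern (n=2): 0.25559091 : 0.49993817 : 0.24447091
Element Dv pattern (n=2): 0.06585896 : 0.38154209 : 0.55259896
Convolve the two distributions (both contribute in 2-u steps):
  M: 0.25559091×0.06585896 = 0.016833
  M+2: 0.25559091×0.38154209 + 0.49993817×0.06585896 = 0.130444
  M+4: 0.25559091×0.55259896 + 0.49993817×0.38154209 + 0.24447091×0.06585896 = 0.348087
  M+6: 0.49993817×0.55259896 + 0.24447091×0.38154209 = 0.369541
  M+8: 0.24447091×0.55259896 = 0.135094
Scale to base peak (0.369541) = 100: 4.6 : 35.3 : 94.2 : 100.0 : 36.6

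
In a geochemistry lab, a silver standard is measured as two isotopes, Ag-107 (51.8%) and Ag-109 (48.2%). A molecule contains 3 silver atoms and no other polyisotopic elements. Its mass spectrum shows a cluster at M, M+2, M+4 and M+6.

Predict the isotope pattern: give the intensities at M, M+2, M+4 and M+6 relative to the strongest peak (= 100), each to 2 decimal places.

The 3 Ag atoms are independent, so intensities follow the terms of (0.518 + 0.482)^3.
P(M) = 0.518^3 = 0.138992
P(M+2) = 3 × 0.518^2 × 0.482^1 = 0.387997
P(M+4) = 3 × 0.518^1 × 0.482^2 = 0.361031
P(M+6) = 0.482^3 = 0.111980
The M+2 peak is largest (0.387997); scaling to 100 gives 35.82 : 100.00 : 93.05 : 28.86.

35.82 : 100.00 : 93.05 : 28.86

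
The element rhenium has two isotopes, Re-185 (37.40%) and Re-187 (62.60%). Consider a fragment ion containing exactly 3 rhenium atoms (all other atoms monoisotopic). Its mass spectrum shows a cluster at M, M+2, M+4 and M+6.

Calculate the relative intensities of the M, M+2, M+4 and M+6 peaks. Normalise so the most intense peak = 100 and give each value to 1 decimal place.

The 3 Re atoms are independent, so intensities follow the terms of (0.3740 + 0.6260)^3.
P(M) = 0.3740^3 = 0.052314
P(M+2) = 3 × 0.3740^2 × 0.6260^1 = 0.262687
P(M+4) = 3 × 0.3740^1 × 0.6260^2 = 0.439685
P(M+6) = 0.6260^3 = 0.245314
The M+4 peak is largest (0.439685); scaling to 100 gives 11.9 : 59.7 : 100.0 : 55.8.

11.9 : 59.7 : 100.0 : 55.8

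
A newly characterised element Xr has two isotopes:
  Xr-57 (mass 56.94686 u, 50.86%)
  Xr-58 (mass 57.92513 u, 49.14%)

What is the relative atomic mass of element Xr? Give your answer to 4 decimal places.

57.4276 u

Ar = Σ fᵢ·mᵢ = 0.5086 × 56.94686 + 0.4914 × 57.92513
= 28.963173 + 28.464409 = 57.427582 u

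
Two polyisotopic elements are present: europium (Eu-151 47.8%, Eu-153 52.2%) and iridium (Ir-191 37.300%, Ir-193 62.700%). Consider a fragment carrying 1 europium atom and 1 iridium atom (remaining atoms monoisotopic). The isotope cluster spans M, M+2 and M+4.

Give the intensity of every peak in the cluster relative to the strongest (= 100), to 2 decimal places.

36.06 : 100.00 : 66.20

Europium pattern (n=1): 0.4780 : 0.5220
Iridium pattern (n=1): 0.3730 : 0.6270
Convolve the two distributions (both contribute in 2-u steps):
  M: 0.4780×0.3730 = 0.178294
  M+2: 0.4780×0.6270 + 0.5220×0.3730 = 0.494412
  M+4: 0.5220×0.6270 = 0.327294
Scale to base peak (0.494412) = 100: 36.06 : 100.00 : 66.20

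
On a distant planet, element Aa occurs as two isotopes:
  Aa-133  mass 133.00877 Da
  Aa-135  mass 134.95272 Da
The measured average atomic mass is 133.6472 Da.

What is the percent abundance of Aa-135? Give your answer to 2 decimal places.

Writing the weighted mean with unknown fraction x of Aa-133:
133.00877·x + 134.95272·(1 − x) = 133.6472
(133.00877 − 134.95272)·x = 133.6472 − 134.95272
x = -1.30552 / -1.94395 = 0.67158 → 67.16% Aa-133, 32.84% Aa-135.

32.84%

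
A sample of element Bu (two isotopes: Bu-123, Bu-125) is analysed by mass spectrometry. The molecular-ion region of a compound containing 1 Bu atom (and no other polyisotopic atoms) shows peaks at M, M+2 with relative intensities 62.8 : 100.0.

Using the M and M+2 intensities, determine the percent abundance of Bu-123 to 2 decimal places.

Let p = fractional abundance of Bu-123. I(M+2)/I(M) = [C(1,1)·p^0·(1−p)] / p^1 = 1·(1−p)/p = 100.0/62.8 = 1.5924
(1−p)/p = 1.5924/1 = 1.5924  ⇒  p = 1/(1 + 1.5924) = 0.3857
Bu-123: 38.57%, Bu-125: 61.43%.

38.57%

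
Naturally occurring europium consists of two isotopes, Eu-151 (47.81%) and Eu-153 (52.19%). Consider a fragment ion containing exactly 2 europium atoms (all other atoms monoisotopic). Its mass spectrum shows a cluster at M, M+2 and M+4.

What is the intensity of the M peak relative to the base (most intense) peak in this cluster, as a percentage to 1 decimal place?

Binomial terms of (0.4781 + 0.5219)^2: M 0.2286, M+2 0.4990, M+4 0.2724 → M+2 is the base peak.
P(M+2) = C(2,1) × 0.4781^1 × 0.5219^1 = 2 × 0.4781 × 0.5219 = 0.499041 (base)
P(M) = C(2,0) × 0.4781^2 × 0.5219^0 = 1 × 0.22857961 × 1.0000 = 0.228580
Relative intensity = 0.228580 / 0.499041 × 100 = 45.8

45.8%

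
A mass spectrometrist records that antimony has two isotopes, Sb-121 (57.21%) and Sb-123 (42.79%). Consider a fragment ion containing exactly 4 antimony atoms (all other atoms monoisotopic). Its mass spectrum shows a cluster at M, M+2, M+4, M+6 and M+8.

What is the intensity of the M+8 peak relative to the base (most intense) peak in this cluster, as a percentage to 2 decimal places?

(0.5721 + 0.4279)^4 gives M 0.1071, M+2 0.3205, M+4 0.3596, M+6 0.1793, M+8 0.0335; the largest is M+4.
P(M+4) = C(4,2) × 0.5721^2 × 0.4279^2 = 6 × 0.32729841 × 0.18309841 = 0.359567 (base)
P(M+8) = C(4,4) × 0.5721^0 × 0.4279^4 = 1 × 1.0000 × 0.03352503 = 0.033525
Relative intensity = 0.033525 / 0.359567 × 100 = 9.32

9.32%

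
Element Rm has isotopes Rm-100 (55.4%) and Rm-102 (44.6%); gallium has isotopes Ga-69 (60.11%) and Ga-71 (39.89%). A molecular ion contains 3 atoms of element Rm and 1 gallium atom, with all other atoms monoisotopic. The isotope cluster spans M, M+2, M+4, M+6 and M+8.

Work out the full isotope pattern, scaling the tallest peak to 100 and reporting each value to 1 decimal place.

28.2 : 86.8 : 100.0 : 51.1 : 9.8

Element Rm pattern (n=3): 0.17003146 : 0.41065361 : 0.33059839 : 0.08871654
Gallium pattern (n=1): 0.6011 : 0.3989
Convolve the two distributions (both contribute in 2-u steps):
  M: 0.17003146×0.6011 = 0.102206
  M+2: 0.17003146×0.3989 + 0.41065361×0.6011 = 0.314669
  M+4: 0.41065361×0.3989 + 0.33059839×0.6011 = 0.362532
  M+6: 0.33059839×0.3989 + 0.08871654×0.6011 = 0.185203
  M+8: 0.08871654×0.3989 = 0.035389
Scale to base peak (0.362532) = 100: 28.2 : 86.8 : 100.0 : 51.1 : 9.8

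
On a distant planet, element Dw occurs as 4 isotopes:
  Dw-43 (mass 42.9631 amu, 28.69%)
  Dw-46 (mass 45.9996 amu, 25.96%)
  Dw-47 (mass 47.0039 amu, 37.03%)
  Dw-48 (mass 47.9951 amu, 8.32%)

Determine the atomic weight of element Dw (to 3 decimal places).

45.666 amu

Ar = Σ fᵢ·mᵢ = 0.2869 × 42.9631 + 0.2596 × 45.9996 + 0.3703 × 47.0039 + 0.0832 × 47.9951
= 12.32611 + 11.94150 + 17.40554 + 3.99319 = 45.66634 amu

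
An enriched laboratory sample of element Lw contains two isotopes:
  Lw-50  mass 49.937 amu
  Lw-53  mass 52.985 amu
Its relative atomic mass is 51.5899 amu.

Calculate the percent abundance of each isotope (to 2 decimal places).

Writing the weighted mean with unknown fraction x of Lw-50:
49.937·x + 52.985·(1 − x) = 51.5899
(49.937 − 52.985)·x = 51.5899 − 52.985
x = -1.3951 / -3.048 = 0.45771 → 45.77% Lw-50, 54.23% Lw-53.

Lw-50: 45.77%, Lw-53: 54.23%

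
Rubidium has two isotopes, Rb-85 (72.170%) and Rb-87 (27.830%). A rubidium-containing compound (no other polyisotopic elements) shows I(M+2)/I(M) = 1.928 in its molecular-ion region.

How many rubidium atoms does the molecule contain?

5

With n Rb atoms, P(M+2)/P(M) = C(n,1)·p^(n−1)q / p^n = n·q/p = n · 0.27830/0.72170.
n = 1.928 × 0.72170/0.27830 = 5.00 ≈ 5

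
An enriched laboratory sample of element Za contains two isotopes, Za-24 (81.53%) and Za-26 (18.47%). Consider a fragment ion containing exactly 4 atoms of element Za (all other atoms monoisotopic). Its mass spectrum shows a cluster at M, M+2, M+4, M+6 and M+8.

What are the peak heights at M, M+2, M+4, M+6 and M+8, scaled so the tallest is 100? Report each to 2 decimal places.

100.00 : 90.62 : 30.79 : 4.65 : 0.26

Expanding (0.8153 + 0.1847)^4:
P(M) = 0.8153^4 = 0.441845
P(M+2) = 4 × 0.8153^3 × 0.1847^1 = 0.400386
P(M+4) = 6 × 0.8153^2 × 0.1847^2 = 0.136057
P(M+6) = 4 × 0.8153^1 × 0.1847^3 = 0.020548
P(M+8) = 0.1847^4 = 0.001164
The M peak is largest (0.441845); scaling to 100 gives 100.00 : 90.62 : 30.79 : 4.65 : 0.26.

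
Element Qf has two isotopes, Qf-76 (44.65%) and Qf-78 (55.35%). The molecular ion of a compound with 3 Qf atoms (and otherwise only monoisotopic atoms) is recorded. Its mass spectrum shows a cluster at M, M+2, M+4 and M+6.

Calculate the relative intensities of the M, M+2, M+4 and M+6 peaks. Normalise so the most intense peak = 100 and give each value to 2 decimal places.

Each Qf atom is independently Qf-76 (p = 0.4465) or Qf-78 (q = 0.5535); the cluster is the binomial expansion (p + q)^3.
P(M) = 0.4465^3 = 0.089015
P(M+2) = 3 × 0.4465^2 × 0.5535^1 = 0.331041
P(M+4) = 3 × 0.4465^1 × 0.5535^2 = 0.410372
P(M+6) = 0.5535^3 = 0.169572
The M+4 peak is largest (0.410372); scaling to 100 gives 21.69 : 80.67 : 100.00 : 41.32.

21.69 : 80.67 : 100.00 : 41.32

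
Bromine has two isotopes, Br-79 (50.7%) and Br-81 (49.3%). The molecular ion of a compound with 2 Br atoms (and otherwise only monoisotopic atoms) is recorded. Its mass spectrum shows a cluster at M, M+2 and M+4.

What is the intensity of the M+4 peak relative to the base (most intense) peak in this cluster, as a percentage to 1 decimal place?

48.6%

Binomial terms of (0.507 + 0.493)^2: M 0.2570, M+2 0.4999, M+4 0.2430 → M+2 is the base peak.
P(M+2) = C(2,1) × 0.507^1 × 0.493^1 = 2 × 0.5070 × 0.4930 = 0.499902 (base)
P(M+4) = C(2,2) × 0.507^0 × 0.493^2 = 1 × 1.0000 × 0.243049 = 0.243049
Relative intensity = 0.243049 / 0.499902 × 100 = 48.6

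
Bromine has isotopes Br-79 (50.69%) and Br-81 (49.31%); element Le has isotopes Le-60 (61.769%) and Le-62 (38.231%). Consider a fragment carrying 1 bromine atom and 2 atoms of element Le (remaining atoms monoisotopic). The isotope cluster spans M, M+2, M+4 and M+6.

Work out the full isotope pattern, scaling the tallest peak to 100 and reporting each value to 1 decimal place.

45.2 : 100.0 : 71.8 : 16.9

Bromine pattern (n=1): 0.5069 : 0.4931
Element Le pattern (n=2): 0.38154094 : 0.47229813 : 0.14616094
Convolve the two distributions (both contribute in 2-u steps):
  M: 0.5069×0.38154094 = 0.193403
  M+2: 0.5069×0.47229813 + 0.4931×0.38154094 = 0.427546
  M+4: 0.5069×0.14616094 + 0.4931×0.47229813 = 0.306979
  M+6: 0.4931×0.14616094 = 0.072072
Scale to base peak (0.427546) = 100: 45.2 : 100.0 : 71.8 : 16.9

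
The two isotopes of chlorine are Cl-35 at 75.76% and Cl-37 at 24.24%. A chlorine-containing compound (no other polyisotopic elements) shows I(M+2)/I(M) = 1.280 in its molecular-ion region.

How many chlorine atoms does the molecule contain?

4

With n Cl atoms, P(M+2)/P(M) = C(n,1)·p^(n−1)q / p^n = n·q/p = n · 0.2424/0.7576.
n = 1.280 × 0.7576/0.2424 = 4.00 ≈ 4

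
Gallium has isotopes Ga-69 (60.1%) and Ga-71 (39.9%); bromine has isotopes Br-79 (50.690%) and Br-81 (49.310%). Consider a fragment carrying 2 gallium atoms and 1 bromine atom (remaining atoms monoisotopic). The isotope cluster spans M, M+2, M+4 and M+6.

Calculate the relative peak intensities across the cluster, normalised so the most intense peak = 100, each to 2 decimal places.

Gallium pattern (n=2): 0.361201 : 0.479598 : 0.159201
Bromine pattern (n=1): 0.5069 : 0.4931
Convolve the two distributions (both contribute in 2-u steps):
  M: 0.361201×0.5069 = 0.183093
  M+2: 0.361201×0.4931 + 0.479598×0.5069 = 0.421216
  M+4: 0.479598×0.4931 + 0.159201×0.5069 = 0.317189
  M+6: 0.159201×0.4931 = 0.078502
Scale to base peak (0.421216) = 100: 43.47 : 100.00 : 75.30 : 18.64

43.47 : 100.00 : 75.30 : 18.64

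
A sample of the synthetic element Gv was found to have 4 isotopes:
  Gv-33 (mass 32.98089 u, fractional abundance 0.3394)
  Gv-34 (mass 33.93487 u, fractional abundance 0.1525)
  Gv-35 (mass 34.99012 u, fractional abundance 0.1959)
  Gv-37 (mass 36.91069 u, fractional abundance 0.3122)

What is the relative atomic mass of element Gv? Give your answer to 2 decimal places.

Ar = Σ fᵢ·mᵢ = 0.3394 × 32.98089 + 0.1525 × 33.93487 + 0.1959 × 34.99012 + 0.3122 × 36.91069
= 11.193714 + 5.175068 + 6.854565 + 11.523517 = 34.746864 u

34.75 u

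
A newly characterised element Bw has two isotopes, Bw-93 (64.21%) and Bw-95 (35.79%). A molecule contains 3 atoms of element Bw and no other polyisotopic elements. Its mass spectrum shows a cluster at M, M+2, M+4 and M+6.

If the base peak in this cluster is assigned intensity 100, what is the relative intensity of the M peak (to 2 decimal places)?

(0.6421 + 0.3579)^3 gives M 0.2647, M+2 0.4427, M+4 0.2467, M+6 0.0458; the largest is M+2.
P(M+2) = C(3,1) × 0.6421^2 × 0.3579^1 = 3 × 0.41229241 × 0.3579 = 0.442678 (base)
P(M) = C(3,0) × 0.6421^3 × 0.3579^0 = 1 × 0.26473296 × 1.0000 = 0.264733
Relative intensity = 0.264733 / 0.442678 × 100 = 59.80

59.80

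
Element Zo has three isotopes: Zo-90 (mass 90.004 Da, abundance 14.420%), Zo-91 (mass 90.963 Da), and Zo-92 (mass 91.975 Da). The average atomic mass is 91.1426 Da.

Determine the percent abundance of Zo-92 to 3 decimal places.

The remaining 85.580% is split between Zo-91 (fraction x) and Zo-92 (fraction 0.85580 − x).
Substituting: 90.963x + 91.975(0.85580 − x) = 78.1640232
(90.963 − 91.975)x = -0.5481818  ⇒  x = 0.54168, y = 0.31412
Zo-91: 54.168%, Zo-92: 31.412%.

31.412%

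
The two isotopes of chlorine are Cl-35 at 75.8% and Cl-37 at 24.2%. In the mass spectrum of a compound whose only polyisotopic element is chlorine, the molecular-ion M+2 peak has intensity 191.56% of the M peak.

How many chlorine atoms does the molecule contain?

6

The M+2/M ratio from n Cl atoms is n · q/p = n · 0.242/0.758.
n = 1.9156 × 0.758/0.242 = 6.00 ≈ 6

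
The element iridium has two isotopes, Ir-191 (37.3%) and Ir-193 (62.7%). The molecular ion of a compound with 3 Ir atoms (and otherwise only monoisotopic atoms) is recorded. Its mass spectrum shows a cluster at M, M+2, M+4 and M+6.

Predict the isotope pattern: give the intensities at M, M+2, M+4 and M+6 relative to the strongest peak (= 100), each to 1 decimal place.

11.8 : 59.5 : 100.0 : 56.0

Each Ir atom is independently Ir-191 (p = 0.373) or Ir-193 (q = 0.627); the cluster is the binomial expansion (p + q)^3.
P(M) = 0.373^3 = 0.051895
P(M+2) = 3 × 0.373^2 × 0.627^1 = 0.261702
P(M+4) = 3 × 0.373^1 × 0.627^2 = 0.439911
P(M+6) = 0.627^3 = 0.246492
The M+4 peak is largest (0.439911); scaling to 100 gives 11.8 : 59.5 : 100.0 : 56.0.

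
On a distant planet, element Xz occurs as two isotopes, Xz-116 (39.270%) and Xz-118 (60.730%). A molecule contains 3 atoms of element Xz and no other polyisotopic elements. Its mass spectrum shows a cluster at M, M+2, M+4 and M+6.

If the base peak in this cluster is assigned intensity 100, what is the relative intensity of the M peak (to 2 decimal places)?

Binomial terms of (0.39270 + 0.60730)^3: M 0.0606, M+2 0.2810, M+4 0.4345, M+6 0.2240 → M+4 is the base peak.
P(M+4) = C(3,2) × 0.39270^1 × 0.60730^2 = 3 × 0.3927 × 0.36881329 = 0.434499 (base)
P(M) = C(3,0) × 0.39270^3 × 0.60730^0 = 1 × 0.06055956 × 1.0000 = 0.060560
Relative intensity = 0.060560 / 0.434499 × 100 = 13.94

13.94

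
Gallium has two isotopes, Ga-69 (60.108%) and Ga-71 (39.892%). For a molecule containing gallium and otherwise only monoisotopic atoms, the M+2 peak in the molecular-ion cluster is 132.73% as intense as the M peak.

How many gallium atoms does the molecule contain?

The M+2/M ratio from n Ga atoms is n · q/p = n · 0.39892/0.60108.
n = 1.3273 × 0.60108/0.39892 = 2.00 ≈ 2

2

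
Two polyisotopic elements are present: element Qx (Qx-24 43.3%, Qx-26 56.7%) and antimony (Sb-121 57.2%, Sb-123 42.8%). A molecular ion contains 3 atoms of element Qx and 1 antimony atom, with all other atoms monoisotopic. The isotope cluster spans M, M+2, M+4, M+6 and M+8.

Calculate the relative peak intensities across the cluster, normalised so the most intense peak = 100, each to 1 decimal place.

Element Qx pattern (n=3): 0.08118274 : 0.31891879 : 0.41761421 : 0.18228426
Antimony pattern (n=1): 0.5720 : 0.4280
Convolve the two distributions (both contribute in 2-u steps):
  M: 0.08118274×0.5720 = 0.046437
  M+2: 0.08118274×0.4280 + 0.31891879×0.5720 = 0.217168
  M+4: 0.31891879×0.4280 + 0.41761421×0.5720 = 0.375373
  M+6: 0.41761421×0.4280 + 0.18228426×0.5720 = 0.283005
  M+8: 0.18228426×0.4280 = 0.078018
Scale to base peak (0.375373) = 100: 12.4 : 57.9 : 100.0 : 75.4 : 20.8

12.4 : 57.9 : 100.0 : 75.4 : 20.8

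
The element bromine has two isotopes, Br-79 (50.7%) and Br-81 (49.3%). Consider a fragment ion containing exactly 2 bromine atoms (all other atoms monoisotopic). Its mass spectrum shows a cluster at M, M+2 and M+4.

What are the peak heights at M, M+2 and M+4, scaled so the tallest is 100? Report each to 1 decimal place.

The 2 Br atoms are independent, so intensities follow the terms of (0.507 + 0.493)^2.
P(M) = 0.507^2 = 0.257049
P(M+2) = 2 × 0.507^1 × 0.493^1 = 0.499902
P(M+4) = 0.493^2 = 0.243049
The M+2 peak is largest (0.499902); scaling to 100 gives 51.4 : 100.0 : 48.6.

51.4 : 100.0 : 48.6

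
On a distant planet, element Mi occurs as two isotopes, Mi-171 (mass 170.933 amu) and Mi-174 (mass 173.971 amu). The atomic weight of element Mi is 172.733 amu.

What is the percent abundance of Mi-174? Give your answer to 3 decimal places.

59.250%

With x = fraction of Mi-171 (so Mi-174 is 1 − x):
170.933·x + 173.971·(1 − x) = 172.733
(170.933 − 173.971)·x = 172.733 − 173.971
x = -1.238 / -3.038 = 0.40750 → 40.750% Mi-171, 59.250% Mi-174.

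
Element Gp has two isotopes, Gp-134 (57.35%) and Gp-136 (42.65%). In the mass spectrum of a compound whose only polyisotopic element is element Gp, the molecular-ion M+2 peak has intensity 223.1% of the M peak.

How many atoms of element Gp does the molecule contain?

For n independent Gp atoms, I(M+2)/I(M) = n · (abundance Gp-136) / (abundance Gp-134) = n · 0.4265/0.5735.
n = 2.231 × 0.5735/0.4265 = 3.00 ≈ 3

3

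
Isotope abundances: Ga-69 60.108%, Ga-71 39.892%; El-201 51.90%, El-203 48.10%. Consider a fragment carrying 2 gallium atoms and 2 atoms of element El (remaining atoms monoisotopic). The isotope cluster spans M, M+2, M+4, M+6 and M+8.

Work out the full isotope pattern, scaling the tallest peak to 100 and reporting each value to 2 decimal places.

26.60 : 84.61 : 100.00 : 52.04 : 10.06

Gallium pattern (n=2): 0.36129717 : 0.47956567 : 0.15913717
Element El pattern (n=2): 0.269361 : 0.499278 : 0.231361
Convolve the two distributions (both contribute in 2-u steps):
  M: 0.36129717×0.269361 = 0.097319
  M+2: 0.36129717×0.499278 + 0.47956567×0.269361 = 0.309564
  M+4: 0.36129717×0.231361 + 0.47956567×0.499278 + 0.15913717×0.269361 = 0.365892
  M+6: 0.47956567×0.231361 + 0.15913717×0.499278 = 0.190406
  M+8: 0.15913717×0.231361 = 0.036818
Scale to base peak (0.365892) = 100: 26.60 : 84.61 : 100.00 : 52.04 : 10.06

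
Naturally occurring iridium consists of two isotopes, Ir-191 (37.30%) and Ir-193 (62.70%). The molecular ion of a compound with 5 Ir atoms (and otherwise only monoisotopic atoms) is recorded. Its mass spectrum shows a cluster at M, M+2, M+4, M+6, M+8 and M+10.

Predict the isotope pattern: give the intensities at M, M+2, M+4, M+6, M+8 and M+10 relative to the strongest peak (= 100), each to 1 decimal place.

2.1 : 17.7 : 59.5 : 100.0 : 84.0 : 28.3

Each Ir atom is independently Ir-191 (p = 0.3730) or Ir-193 (q = 0.6270); the cluster is the binomial expansion (p + q)^5.
P(M) = 0.3730^5 = 0.007220
P(M+2) = 5 × 0.3730^4 × 0.6270^1 = 0.060684
P(M+4) = 10 × 0.3730^3 × 0.6270^2 = 0.204015
P(M+6) = 10 × 0.3730^2 × 0.6270^3 = 0.342942
P(M+8) = 5 × 0.3730^1 × 0.6270^4 = 0.288237
P(M+10) = 0.6270^5 = 0.096903
The M+6 peak is largest (0.342942); scaling to 100 gives 2.1 : 17.7 : 59.5 : 100.0 : 84.0 : 28.3.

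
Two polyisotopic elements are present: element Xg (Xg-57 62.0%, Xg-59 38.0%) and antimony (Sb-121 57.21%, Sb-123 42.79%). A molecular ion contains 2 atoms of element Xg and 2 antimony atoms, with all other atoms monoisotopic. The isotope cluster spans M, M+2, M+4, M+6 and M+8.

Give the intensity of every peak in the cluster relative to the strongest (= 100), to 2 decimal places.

Element Xg pattern (n=2): 0.3844 : 0.4712 : 0.1444
Antimony pattern (n=2): 0.32729841 : 0.48960318 : 0.18309841
Convolve the two distributions (both contribute in 2-u steps):
  M: 0.3844×0.32729841 = 0.125814
  M+2: 0.3844×0.48960318 + 0.4712×0.32729841 = 0.342426
  M+4: 0.3844×0.18309841 + 0.4712×0.48960318 + 0.1444×0.32729841 = 0.348346
  M+6: 0.4712×0.18309841 + 0.1444×0.48960318 = 0.156975
  M+8: 0.1444×0.18309841 = 0.026439
Scale to base peak (0.348346) = 100: 36.12 : 98.30 : 100.00 : 45.06 : 7.59

36.12 : 98.30 : 100.00 : 45.06 : 7.59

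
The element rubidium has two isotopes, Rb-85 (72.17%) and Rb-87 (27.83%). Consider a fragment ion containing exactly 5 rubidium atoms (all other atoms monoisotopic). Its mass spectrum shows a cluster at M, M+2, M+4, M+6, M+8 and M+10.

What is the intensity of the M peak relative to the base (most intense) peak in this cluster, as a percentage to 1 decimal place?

51.9%

(0.7217 + 0.2783)^5 gives M 0.1958, M+2 0.3775, M+4 0.2911, M+6 0.1123, M+8 0.0216, M+10 0.0017; the largest is M+2.
P(M+2) = C(5,1) × 0.7217^4 × 0.2783^1 = 5 × 0.27128565 × 0.2783 = 0.377494 (base)
P(M) = C(5,0) × 0.7217^5 × 0.2783^0 = 1 × 0.19578685 × 1.0000 = 0.195787
Relative intensity = 0.195787 / 0.377494 × 100 = 51.9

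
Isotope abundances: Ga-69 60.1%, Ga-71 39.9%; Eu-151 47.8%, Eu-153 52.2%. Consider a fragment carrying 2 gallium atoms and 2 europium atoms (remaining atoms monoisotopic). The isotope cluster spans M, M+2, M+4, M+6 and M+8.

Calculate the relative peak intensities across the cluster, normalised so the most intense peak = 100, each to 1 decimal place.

Gallium pattern (n=2): 0.361201 : 0.479598 : 0.159201
Europium pattern (n=2): 0.228484 : 0.499032 : 0.272484
Convolve the two distributions (both contribute in 2-u steps):
  M: 0.361201×0.228484 = 0.082529
  M+2: 0.361201×0.499032 + 0.479598×0.228484 = 0.289831
  M+4: 0.361201×0.272484 + 0.479598×0.499032 + 0.159201×0.228484 = 0.374131
  M+6: 0.479598×0.272484 + 0.159201×0.499032 = 0.210129
  M+8: 0.159201×0.272484 = 0.043380
Scale to base peak (0.374131) = 100: 22.1 : 77.5 : 100.0 : 56.2 : 11.6

22.1 : 77.5 : 100.0 : 56.2 : 11.6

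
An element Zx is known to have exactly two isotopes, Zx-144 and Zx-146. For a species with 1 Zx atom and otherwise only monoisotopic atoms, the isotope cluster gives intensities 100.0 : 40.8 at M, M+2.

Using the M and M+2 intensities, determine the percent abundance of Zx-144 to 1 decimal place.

Let p = fractional abundance of Zx-144. I(M+2)/I(M) = [C(1,1)·p^0·(1−p)] / p^1 = 1·(1−p)/p = 40.8/100.0 = 0.4080
(1−p)/p = 0.4080/1 = 0.4080  ⇒  p = 1/(1 + 0.4080) = 0.7102
Zx-144: 71.0%, Zx-146: 29.0%.

71.0%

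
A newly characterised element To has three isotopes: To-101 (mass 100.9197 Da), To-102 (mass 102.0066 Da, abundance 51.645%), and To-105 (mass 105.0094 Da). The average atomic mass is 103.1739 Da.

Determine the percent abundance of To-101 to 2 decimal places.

6.96%

Let x and y be the fractions of To-101 and To-105. Then x + y = 1 − 0.51645 = 0.48355 and 100.9197x + 105.0094y = 103.1739 − 0.51645×102.0066 = 50.49259143.
Substituting: 100.9197x + 105.0094(0.48355 − x) = 50.49259143
(100.9197 − 105.0094)x = -0.28470394  ⇒  x = 0.06961, y = 0.41394
To-101: 6.96%, To-105: 41.39%.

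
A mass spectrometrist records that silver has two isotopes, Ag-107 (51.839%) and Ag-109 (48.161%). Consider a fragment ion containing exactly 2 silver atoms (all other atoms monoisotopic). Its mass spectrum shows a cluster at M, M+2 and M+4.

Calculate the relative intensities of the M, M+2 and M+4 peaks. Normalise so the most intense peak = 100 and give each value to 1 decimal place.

Each Ag atom is independently Ag-107 (p = 0.51839) or Ag-109 (q = 0.48161); the cluster is the binomial expansion (p + q)^2.
P(M) = 0.51839^2 = 0.268728
P(M+2) = 2 × 0.51839^1 × 0.48161^1 = 0.499324
P(M+4) = 0.48161^2 = 0.231948
The M+2 peak is largest (0.499324); scaling to 100 gives 53.8 : 100.0 : 46.5.

53.8 : 100.0 : 46.5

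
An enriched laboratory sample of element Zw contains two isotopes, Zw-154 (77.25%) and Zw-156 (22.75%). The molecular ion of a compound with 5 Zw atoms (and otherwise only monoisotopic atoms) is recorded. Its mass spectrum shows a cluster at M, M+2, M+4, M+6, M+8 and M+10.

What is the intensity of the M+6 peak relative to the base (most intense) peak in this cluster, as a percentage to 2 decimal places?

Term probabilities: M 0.2751, M+2 0.4051, M+4 0.2386, M+6 0.0703, M+8 0.0103, M+10 0.0006. Base peak = M+2.
P(M+2) = C(5,1) × 0.7725^4 × 0.2275^1 = 5 × 0.35611802 × 0.2275 = 0.405084 (base)
P(M+6) = C(5,3) × 0.7725^2 × 0.2275^3 = 10 × 0.59675625 × 0.01177455 = 0.070265
Relative intensity = 0.070265 / 0.405084 × 100 = 17.35

17.35%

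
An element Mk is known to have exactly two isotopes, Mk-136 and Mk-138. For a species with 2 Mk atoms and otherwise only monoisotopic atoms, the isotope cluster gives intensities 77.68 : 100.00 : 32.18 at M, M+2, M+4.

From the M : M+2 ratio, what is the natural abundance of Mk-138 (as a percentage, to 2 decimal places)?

39.16%

If p is the fraction of Mk that is Mk-136, then I(M+2)/I(M) = [C(2,1)·p^1·(1−p)] / p^2 = 2·(1−p)/p = 100.00/77.68 = 1.2873
(1−p)/p = 1.2873/2 = 0.6437  ⇒  p = 1/(1 + 0.6437) = 0.6084
Mk-136: 60.84%, Mk-138: 39.16%.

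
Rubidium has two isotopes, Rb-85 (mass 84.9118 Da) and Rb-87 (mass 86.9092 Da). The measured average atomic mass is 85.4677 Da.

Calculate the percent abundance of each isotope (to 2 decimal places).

With x = fraction of Rb-85 (so Rb-87 is 1 − x):
84.9118·x + 86.9092·(1 − x) = 85.4677
(84.9118 − 86.9092)·x = 85.4677 − 86.9092
x = -1.4415 / -1.9974 = 0.72169 → 72.17% Rb-85, 27.83% Rb-87.

Rb-85: 72.17%, Rb-87: 27.83%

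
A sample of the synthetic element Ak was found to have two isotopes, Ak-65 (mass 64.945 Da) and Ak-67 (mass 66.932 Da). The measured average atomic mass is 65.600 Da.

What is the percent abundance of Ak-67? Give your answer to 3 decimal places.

32.964%

With x = fraction of Ak-65 (so Ak-67 is 1 − x):
64.945·x + 66.932·(1 − x) = 65.600
(64.945 − 66.932)·x = 65.600 − 66.932
x = -1.332 / -1.987 = 0.67036 → 67.036% Ak-65, 32.964% Ak-67.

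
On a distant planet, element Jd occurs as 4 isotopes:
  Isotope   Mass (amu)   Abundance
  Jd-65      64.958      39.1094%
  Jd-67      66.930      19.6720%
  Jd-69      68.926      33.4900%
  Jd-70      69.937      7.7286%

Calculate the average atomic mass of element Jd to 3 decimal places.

67.060 amu

Weight each isotope mass by its fractional abundance: 0.391094 × 64.958 + 0.196720 × 66.930 + 0.334900 × 68.926 + 0.077286 × 69.937
= 25.4047 + 13.1665 + 23.0833 + 5.4052 = 67.0597 amu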